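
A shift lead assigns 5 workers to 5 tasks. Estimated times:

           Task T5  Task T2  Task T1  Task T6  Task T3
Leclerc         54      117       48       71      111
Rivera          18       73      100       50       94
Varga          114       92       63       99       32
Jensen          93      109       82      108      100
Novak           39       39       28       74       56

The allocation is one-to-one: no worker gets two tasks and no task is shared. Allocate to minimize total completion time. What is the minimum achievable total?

This is a one-to-one assignment (minimum-cost bipartite matching).
Optimal: Leclerc→Task T6 (71 min), Rivera→Task T5 (18 min), Varga→Task T3 (32 min), Jensen→Task T1 (82 min), Novak→Task T2 (39 min) — total 71+18+32+82+39 = 242 min.
Row-greedy (each worker in turn takes its cheapest remaining task) gives 245 min, worse by 3.
Next-best assignment: Leclerc→Task T1, Rivera→Task T5, Varga→Task T3, Jensen→Task T6, Novak→Task T2 = 245 min.
Checked against all permutations: 242 min is optimal.

Min total: 242 min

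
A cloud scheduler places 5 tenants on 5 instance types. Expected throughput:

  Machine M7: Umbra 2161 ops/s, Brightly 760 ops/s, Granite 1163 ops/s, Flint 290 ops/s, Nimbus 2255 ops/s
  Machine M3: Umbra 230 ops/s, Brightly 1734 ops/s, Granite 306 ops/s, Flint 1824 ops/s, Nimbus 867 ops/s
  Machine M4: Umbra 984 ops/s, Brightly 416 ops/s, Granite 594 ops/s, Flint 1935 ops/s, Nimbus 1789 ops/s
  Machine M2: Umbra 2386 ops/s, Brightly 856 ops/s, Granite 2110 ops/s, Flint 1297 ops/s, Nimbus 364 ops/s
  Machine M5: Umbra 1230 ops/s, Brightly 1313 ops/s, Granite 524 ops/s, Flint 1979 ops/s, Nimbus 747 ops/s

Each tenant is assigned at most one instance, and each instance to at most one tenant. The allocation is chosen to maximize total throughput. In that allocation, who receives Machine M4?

Nimbus receives Machine M4.

Optimal: Umbra→Machine M7 (2161 ops/s), Brightly→Machine M3 (1734 ops/s), Granite→Machine M2 (2110 ops/s), Flint→Machine M5 (1979 ops/s), Nimbus→Machine M4 (1789 ops/s) — total 2161+1734+2110+1979+1789 = 9773 ops/s.
Max-entry greedy (repeatedly take the single best remaining cell) gives 8948 ops/s, worse by 825.
Checked against all permutations: 9773 ops/s is optimal.
Nimbus's own top instance is Machine M7 (2255 ops/s), but forcing Nimbus→Machine M7 and reassigning the rest optimally gives only 9264 ops/s — worse by 509.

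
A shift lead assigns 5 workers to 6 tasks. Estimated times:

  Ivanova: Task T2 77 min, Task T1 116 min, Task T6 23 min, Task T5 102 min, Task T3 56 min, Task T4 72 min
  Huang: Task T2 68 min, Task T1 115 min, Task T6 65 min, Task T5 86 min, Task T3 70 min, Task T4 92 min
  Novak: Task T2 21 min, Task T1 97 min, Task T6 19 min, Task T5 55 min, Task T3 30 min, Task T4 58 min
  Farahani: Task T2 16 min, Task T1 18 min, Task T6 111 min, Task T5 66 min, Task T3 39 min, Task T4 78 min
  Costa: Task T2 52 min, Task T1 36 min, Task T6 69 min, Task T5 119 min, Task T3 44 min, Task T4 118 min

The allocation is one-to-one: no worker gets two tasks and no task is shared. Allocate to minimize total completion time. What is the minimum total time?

Minimum total: 191 min

Optimal: Ivanova→Task T6 (23 min), Huang→Task T5 (86 min), Novak→Task T3 (30 min), Farahani→Task T2 (16 min), Costa→Task T1 (36 min) — total 23+86+30+16+36 = 191 min.
Row-greedy (each worker in turn takes its cheapest remaining task) gives 257 min, worse by 66.
Next-best assignment: Ivanova→Task T6, Huang→Task T5, Novak→Task T2, Farahani→Task T1, Costa→Task T3 = 192 min.
Swapping Ivanova↔Novak (Ivanova→Task T3 56 min, Novak→Task T6 19 min) adds 22.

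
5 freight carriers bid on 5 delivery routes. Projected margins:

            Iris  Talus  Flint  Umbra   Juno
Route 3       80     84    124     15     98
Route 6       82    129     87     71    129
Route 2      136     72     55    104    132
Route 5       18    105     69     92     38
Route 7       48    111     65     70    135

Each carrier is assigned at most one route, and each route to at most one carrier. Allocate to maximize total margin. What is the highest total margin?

Treat this as an assignment problem: match each carrier to one route.
Optimal: Iris→Route 2 ($136k), Talus→Route 6 ($129k), Flint→Route 3 ($124k), Umbra→Route 5 ($92k), Juno→Route 7 ($135k) — total 136+129+124+92+135 = $616k.
Swapping Flint↔Talus (Flint→Route 6 $87k, Talus→Route 3 $84k) loses 82.
No other one-to-one assignment exceeds $616k.

Max total: $616k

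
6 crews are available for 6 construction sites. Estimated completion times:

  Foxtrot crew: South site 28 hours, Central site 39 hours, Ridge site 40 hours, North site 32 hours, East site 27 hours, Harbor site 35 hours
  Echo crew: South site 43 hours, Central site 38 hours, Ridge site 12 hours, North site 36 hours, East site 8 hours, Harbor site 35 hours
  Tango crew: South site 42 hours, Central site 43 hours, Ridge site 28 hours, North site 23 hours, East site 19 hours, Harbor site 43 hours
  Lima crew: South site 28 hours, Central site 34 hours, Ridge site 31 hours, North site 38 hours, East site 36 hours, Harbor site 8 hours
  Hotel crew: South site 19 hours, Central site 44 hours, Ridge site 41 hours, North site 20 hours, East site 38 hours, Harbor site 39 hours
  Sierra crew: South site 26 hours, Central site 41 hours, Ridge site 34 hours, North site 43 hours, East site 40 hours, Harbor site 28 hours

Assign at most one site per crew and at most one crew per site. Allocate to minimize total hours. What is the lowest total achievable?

Treat this as an assignment problem: match each crew to one site.
Optimal: Foxtrot crew→Central site (39 hours), Echo crew→Ridge site (12 hours), Tango crew→East site (19 hours), Lima crew→Harbor site (8 hours), Hotel crew→North site (20 hours), Sierra crew→South site (26 hours) — total 39+12+19+8+20+26 = 124 hours.
Row-greedy (each crew in turn takes its cheapest remaining site) gives 130 hours, worse by 6.
Swapping Lima crew↔Hotel crew (Lima crew→North site 38 hours, Hotel crew→Harbor site 39 hours) adds 49.
Every other assignment is strictly worse.

Minimum total: 124 hours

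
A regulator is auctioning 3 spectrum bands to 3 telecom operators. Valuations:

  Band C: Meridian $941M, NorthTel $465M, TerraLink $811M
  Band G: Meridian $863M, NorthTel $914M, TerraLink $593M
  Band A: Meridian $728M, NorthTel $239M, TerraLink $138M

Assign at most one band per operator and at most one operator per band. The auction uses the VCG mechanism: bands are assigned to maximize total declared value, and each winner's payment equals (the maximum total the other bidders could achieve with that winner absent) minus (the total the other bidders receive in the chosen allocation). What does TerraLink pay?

Efficient allocation: Meridian→Band A ($728M), NorthTel→Band G ($914M), TerraLink→Band C ($811M); total welfare W = $2453M.
TerraLink receives Band C at value $811M, so the others get W − 811 = $1642M.
Without TerraLink: best allocation of the remaining 2 bidders over all 3 bands is Meridian→Band C ($941M), NorthTel→Band G ($914M), total $1855M.
VCG payment = (others' best without TerraLink) − (others' welfare with TerraLink) = 1855 − 1642 = $213M.

TerraLink pays $213M.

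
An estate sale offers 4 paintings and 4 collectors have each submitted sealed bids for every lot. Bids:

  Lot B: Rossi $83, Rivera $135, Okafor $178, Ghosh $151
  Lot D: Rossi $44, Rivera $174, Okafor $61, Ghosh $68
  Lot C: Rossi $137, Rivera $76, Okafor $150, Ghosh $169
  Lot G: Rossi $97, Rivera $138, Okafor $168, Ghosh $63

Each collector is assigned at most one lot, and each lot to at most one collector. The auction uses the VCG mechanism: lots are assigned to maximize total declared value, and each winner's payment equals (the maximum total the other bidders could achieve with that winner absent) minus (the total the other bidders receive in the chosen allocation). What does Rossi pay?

Efficient allocation: Rossi→Lot C ($137), Rivera→Lot D ($174), Okafor→Lot G ($168), Ghosh→Lot B ($151); total welfare W = $630.
Rossi receives Lot C at value $137, so the others get W − 137 = $493.
Without Rossi: best allocation of the remaining 3 bidders over all 4 lots is Rivera→Lot D ($174), Okafor→Lot B ($178), Ghosh→Lot C ($169), total $521.
VCG payment = (others' best without Rossi) − (others' welfare with Rossi) = 521 − 493 = $28.

Rossi pays $28.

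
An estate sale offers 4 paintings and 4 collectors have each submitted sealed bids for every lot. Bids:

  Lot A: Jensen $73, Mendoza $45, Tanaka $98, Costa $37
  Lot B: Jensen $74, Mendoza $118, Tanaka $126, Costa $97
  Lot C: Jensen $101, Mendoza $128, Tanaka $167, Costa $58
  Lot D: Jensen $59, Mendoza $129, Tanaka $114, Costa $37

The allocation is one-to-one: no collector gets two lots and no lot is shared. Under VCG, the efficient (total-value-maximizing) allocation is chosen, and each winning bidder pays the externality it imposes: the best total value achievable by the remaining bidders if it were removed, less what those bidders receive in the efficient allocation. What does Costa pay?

Costa pays $1.

Efficient allocation: Jensen→Lot A ($73), Mendoza→Lot D ($129), Tanaka→Lot C ($167), Costa→Lot B ($97); total welfare W = $466.
Costa receives Lot B at value $97, so the others get W − 97 = $369.
Without Costa: best allocation of the remaining 3 bidders over all 4 lots is Jensen→Lot B ($74), Mendoza→Lot D ($129), Tanaka→Lot C ($167), total $370.
VCG payment = (others' best without Costa) − (others' welfare with Costa) = 370 − 369 = $1.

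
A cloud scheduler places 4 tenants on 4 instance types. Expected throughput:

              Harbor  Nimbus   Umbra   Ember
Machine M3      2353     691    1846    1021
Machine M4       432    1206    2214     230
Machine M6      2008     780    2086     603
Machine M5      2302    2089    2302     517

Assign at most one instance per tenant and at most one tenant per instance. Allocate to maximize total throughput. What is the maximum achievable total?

Max total: 7332 ops/s

Optimal: Harbor→Machine M6 (2008 ops/s), Nimbus→Machine M5 (2089 ops/s), Umbra→Machine M4 (2214 ops/s), Ember→Machine M3 (1021 ops/s) — total 2008+2089+2214+1021 = 7332 ops/s.
Row-greedy (each tenant in turn takes its best remaining instance) gives 7259 ops/s, worse by 73.
Next-best assignment: Harbor→Machine M3, Nimbus→Machine M5, Umbra→Machine M4, Ember→Machine M6 = 7259 ops/s.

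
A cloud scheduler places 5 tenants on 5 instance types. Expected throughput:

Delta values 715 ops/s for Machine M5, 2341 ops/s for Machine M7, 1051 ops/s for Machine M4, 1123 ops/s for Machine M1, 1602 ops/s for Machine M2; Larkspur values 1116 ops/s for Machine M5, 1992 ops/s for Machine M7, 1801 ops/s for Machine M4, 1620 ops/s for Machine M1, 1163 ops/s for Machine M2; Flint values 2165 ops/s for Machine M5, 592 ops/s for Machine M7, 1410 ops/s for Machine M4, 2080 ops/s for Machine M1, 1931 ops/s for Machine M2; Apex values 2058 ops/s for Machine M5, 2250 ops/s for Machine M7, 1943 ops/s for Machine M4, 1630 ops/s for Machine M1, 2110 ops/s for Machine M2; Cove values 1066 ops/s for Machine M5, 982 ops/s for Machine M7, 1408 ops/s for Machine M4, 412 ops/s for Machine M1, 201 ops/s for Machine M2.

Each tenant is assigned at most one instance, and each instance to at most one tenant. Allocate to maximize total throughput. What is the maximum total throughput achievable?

Optimal: Delta→Machine M7 (2341 ops/s), Larkspur→Machine M1 (1620 ops/s), Flint→Machine M5 (2165 ops/s), Apex→Machine M2 (2110 ops/s), Cove→Machine M4 (1408 ops/s) — total 2341+1620+2165+2110+1408 = 9644 ops/s.
Row-greedy (each tenant in turn takes its best remaining instance) gives 8829 ops/s, worse by 815.
Next-best assignment: Delta→Machine M7, Larkspur→Machine M4, Flint→Machine M1, Apex→Machine M2, Cove→Machine M5 = 9398 ops/s.
Swapping Larkspur↔Cove (Larkspur→Machine M4 1801 ops/s, Cove→Machine M1 412 ops/s) loses 815.
Checked against all permutations: 9644 ops/s is optimal.

Max total: 9644 ops/s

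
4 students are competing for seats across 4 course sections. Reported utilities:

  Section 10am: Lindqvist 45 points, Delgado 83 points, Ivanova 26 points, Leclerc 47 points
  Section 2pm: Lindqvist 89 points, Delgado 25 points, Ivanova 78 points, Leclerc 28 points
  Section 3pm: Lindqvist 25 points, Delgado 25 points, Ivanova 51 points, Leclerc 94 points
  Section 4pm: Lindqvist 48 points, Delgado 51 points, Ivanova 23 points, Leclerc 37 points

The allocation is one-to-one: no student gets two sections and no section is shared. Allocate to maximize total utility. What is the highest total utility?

Optimal: Lindqvist→Section 4pm (48 points), Delgado→Section 10am (83 points), Ivanova→Section 2pm (78 points), Leclerc→Section 3pm (94 points) — total 48+83+78+94 = 303 points.
Row-greedy (each student in turn takes its best remaining section) gives 260 points, worse by 43.
No other one-to-one assignment exceeds 303 points.

Maximum total: 303 points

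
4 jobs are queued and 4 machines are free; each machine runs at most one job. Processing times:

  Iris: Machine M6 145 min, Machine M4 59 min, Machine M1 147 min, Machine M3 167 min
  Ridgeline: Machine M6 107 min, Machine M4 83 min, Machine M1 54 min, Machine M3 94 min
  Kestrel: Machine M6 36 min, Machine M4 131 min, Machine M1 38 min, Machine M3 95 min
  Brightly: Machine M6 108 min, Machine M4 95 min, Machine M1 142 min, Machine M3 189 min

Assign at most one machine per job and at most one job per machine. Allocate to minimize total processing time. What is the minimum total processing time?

Optimal: Iris→Machine M4 (59 min), Ridgeline→Machine M3 (94 min), Kestrel→Machine M1 (38 min), Brightly→Machine M6 (108 min) — total 59+94+38+108 = 299 min.
Row-greedy (each job in turn takes its cheapest remaining machine) gives 338 min, worse by 39.

Min total: 299 min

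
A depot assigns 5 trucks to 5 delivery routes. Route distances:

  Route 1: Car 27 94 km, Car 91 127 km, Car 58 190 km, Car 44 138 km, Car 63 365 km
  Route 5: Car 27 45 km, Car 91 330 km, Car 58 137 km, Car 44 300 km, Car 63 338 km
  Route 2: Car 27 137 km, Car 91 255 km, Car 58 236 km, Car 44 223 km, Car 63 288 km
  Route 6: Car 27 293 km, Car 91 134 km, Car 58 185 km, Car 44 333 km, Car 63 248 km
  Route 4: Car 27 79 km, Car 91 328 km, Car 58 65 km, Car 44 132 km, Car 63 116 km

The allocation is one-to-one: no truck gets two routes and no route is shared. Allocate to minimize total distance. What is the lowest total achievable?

Minimum total: 662 km

Optimal: Car 27→Route 2 (137 km), Car 91→Route 6 (134 km), Car 58→Route 5 (137 km), Car 44→Route 1 (138 km), Car 63→Route 4 (116 km) — total 137+134+137+138+116 = 662 km.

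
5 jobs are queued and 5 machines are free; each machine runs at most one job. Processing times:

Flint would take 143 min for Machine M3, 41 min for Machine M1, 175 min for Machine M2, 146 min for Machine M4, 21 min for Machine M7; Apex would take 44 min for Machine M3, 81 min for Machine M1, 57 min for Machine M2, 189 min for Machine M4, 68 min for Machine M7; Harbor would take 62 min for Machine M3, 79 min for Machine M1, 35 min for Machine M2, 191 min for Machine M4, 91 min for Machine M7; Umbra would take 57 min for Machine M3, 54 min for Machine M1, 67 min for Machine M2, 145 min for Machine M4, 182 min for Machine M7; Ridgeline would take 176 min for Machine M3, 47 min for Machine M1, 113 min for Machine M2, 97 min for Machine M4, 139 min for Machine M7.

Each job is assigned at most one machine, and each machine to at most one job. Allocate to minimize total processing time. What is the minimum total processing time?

Optimal: Flint→Machine M7 (21 min), Apex→Machine M3 (44 min), Harbor→Machine M2 (35 min), Umbra→Machine M1 (54 min), Ridgeline→Machine M4 (97 min) — total 21+44+35+54+97 = 251 min.
Column-greedy (each machine in turn goes to its cheapest remaining job) gives 399 min, worse by 148.
Next-best assignment: Flint→Machine M7, Apex→Machine M1, Harbor→Machine M2, Umbra→Machine M3, Ridgeline→Machine M4 = 291 min.

Minimum total: 251 min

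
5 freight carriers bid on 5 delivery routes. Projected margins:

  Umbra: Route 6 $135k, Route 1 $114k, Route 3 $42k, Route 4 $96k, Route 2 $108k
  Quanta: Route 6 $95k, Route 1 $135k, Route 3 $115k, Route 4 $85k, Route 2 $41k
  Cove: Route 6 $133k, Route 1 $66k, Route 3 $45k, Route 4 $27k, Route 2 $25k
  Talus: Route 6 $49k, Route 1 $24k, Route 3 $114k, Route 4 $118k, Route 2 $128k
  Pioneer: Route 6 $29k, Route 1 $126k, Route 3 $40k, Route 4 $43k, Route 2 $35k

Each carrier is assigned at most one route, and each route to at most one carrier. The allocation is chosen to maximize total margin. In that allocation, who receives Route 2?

This is the linear assignment problem.
Optimal: Umbra→Route 2 ($108k), Quanta→Route 3 ($115k), Cove→Route 6 ($133k), Talus→Route 4 ($118k), Pioneer→Route 1 ($126k) — total 108+115+133+118+126 = $600k.
Max-entry greedy (repeatedly take the single best remaining cell) gives $486k, worse by 114.
Umbra's own top route is Route 6 ($135k), but forcing Umbra→Route 6 and reassigning the rest optimally gives only $531k — worse by 69.

Umbra receives Route 2.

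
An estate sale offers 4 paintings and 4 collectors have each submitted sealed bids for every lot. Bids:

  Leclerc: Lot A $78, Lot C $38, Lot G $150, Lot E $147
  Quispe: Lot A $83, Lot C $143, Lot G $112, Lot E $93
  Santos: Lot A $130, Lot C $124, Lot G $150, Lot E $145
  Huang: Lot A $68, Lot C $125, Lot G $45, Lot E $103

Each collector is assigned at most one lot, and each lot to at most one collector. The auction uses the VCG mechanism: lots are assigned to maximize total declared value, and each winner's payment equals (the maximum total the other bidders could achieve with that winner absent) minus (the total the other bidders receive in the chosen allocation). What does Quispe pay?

Efficient allocation: Leclerc→Lot G ($150), Quispe→Lot C ($143), Santos→Lot A ($130), Huang→Lot E ($103); total welfare W = $526.
Quispe receives Lot C at value $143, so the others get W − 143 = $383.
Without Quispe: best allocation of the remaining 3 bidders over all 4 lots is Leclerc→Lot E ($147), Santos→Lot G ($150), Huang→Lot C ($125), total $422.
VCG payment = (others' best without Quispe) − (others' welfare with Quispe) = 422 − 383 = $39.

Quispe pays $39.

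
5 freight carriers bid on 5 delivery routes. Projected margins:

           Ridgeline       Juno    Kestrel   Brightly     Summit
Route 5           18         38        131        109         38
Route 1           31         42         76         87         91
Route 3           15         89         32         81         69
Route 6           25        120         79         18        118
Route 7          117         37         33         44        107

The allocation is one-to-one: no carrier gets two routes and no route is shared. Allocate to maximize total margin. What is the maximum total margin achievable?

Optimal: Ridgeline→Route 7 ($117k), Juno→Route 3 ($89k), Kestrel→Route 5 ($131k), Brightly→Route 1 ($87k), Summit→Route 6 ($118k) — total 117+89+131+87+118 = $542k.
Row-greedy (each carrier in turn takes its best remaining route) gives $524k, worse by 18.
Next-best assignment: Ridgeline→Route 7, Juno→Route 6, Kestrel→Route 5, Brightly→Route 3, Summit→Route 1 = $540k.

Max total: $542k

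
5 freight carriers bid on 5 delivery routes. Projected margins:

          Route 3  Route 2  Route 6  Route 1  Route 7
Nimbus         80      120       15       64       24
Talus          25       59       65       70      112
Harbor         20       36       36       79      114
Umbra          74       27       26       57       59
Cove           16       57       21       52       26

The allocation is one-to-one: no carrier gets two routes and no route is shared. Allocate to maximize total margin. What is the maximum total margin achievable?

Max total: $425k

This is the linear assignment problem.
Optimal: Nimbus→Route 2 ($120k), Talus→Route 6 ($65k), Harbor→Route 7 ($114k), Umbra→Route 3 ($74k), Cove→Route 1 ($52k) — total 120+65+114+74+52 = $425k.
Column-greedy (each route in turn goes to its best remaining carrier) gives $258k, worse by 167.
Checked against all permutations: $425k is optimal.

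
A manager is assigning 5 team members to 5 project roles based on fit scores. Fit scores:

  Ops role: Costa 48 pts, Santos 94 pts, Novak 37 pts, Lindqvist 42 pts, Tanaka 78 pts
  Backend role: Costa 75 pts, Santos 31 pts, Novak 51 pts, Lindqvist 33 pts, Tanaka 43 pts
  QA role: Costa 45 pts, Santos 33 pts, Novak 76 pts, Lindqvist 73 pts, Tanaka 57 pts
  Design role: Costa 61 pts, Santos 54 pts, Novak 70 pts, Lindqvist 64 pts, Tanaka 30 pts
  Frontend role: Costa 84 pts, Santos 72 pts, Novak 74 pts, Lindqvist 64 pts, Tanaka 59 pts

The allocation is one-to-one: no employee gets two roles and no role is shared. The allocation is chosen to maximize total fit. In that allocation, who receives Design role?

Novak receives Design role.

Optimal: Costa→Backend role (75 pts), Santos→Ops role (94 pts), Novak→Design role (70 pts), Lindqvist→QA role (73 pts), Tanaka→Frontend role (59 pts) — total 75+94+70+73+59 = 371 pts.
Max-entry greedy (repeatedly take the single best remaining cell) gives 361 pts, worse by 10.
Novak's own top role is QA role (76 pts), but forcing Novak→QA role and reassigning the rest optimally gives only 368 pts — worse by 3.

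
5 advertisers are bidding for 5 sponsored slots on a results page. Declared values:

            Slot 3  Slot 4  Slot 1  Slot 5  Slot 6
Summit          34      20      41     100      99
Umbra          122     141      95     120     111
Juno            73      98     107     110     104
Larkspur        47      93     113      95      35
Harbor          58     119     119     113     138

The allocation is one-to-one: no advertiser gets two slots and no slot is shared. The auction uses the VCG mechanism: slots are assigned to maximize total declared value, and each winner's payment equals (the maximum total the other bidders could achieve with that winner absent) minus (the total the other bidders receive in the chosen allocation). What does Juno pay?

Efficient allocation: Summit→Slot 5 ($100), Umbra→Slot 3 ($122), Juno→Slot 4 ($98), Larkspur→Slot 1 ($113), Harbor→Slot 6 ($138); total welfare W = $571.
Juno receives Slot 4 at value $98, so the others get W − 98 = $473.
Without Juno: best allocation of the remaining 4 bidders over all 5 slots is Summit→Slot 5 ($100), Umbra→Slot 4 ($141), Larkspur→Slot 1 ($113), Harbor→Slot 6 ($138), total $492.
VCG payment = (others' best without Juno) − (others' welfare with Juno) = 492 − 473 = $19.

Juno pays $19.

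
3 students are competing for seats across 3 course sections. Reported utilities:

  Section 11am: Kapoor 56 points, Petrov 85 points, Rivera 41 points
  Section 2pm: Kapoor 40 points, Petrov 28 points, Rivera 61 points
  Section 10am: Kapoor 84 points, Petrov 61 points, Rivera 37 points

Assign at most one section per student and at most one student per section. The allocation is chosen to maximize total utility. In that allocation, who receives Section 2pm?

Optimal: Kapoor→Section 10am (84 points), Petrov→Section 11am (85 points), Rivera→Section 2pm (61 points) — total 84+85+61 = 230 points.
Next-best assignment: Kapoor→Section 11am, Petrov→Section 10am, Rivera→Section 2pm = 178 points.

Rivera receives Section 2pm.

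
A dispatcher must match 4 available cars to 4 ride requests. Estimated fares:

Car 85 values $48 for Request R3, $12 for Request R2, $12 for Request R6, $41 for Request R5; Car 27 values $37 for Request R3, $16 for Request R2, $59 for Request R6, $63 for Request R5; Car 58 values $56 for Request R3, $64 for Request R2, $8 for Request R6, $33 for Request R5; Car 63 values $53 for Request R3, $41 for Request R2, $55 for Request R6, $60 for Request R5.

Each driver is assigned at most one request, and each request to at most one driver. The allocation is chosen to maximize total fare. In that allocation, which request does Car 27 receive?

Car 27 receives Request R6.

Optimal: Car 85→Request R3 ($48), Car 27→Request R6 ($59), Car 58→Request R2 ($64), Car 63→Request R5 ($60) — total 48+59+64+60 = $231.
Column-greedy (each request in turn goes to its best remaining driver) gives $197, worse by 34.
Car 27's own top request is Request R5 ($63), but forcing Car 27→Request R5 and reassigning the rest optimally gives only $230 — worse by 1.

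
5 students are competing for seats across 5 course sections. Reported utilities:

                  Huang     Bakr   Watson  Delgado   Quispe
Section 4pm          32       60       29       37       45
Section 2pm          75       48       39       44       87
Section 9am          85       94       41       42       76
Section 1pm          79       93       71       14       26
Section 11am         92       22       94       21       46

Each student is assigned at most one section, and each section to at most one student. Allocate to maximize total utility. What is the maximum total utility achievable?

Optimal: Huang→Section 9am (85 points), Bakr→Section 1pm (93 points), Watson→Section 11am (94 points), Delgado→Section 4pm (37 points), Quispe→Section 2pm (87 points) — total 85+93+94+37+87 = 396 points.
Max-entry greedy (repeatedly take the single best remaining cell) gives 391 points, worse by 5.
Next-best assignment: Huang→Section 1pm, Bakr→Section 9am, Watson→Section 11am, Delgado→Section 4pm, Quispe→Section 2pm = 391 points.

Maximum total: 396 points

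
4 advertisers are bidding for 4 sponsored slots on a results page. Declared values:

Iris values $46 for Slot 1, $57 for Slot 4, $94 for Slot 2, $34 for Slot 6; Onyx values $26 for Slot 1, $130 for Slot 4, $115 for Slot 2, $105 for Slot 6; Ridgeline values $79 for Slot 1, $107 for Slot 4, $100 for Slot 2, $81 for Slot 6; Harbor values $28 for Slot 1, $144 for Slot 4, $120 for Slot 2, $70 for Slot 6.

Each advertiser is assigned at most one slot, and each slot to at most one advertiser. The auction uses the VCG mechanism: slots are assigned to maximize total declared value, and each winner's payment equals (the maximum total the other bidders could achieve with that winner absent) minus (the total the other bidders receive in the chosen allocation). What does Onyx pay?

Onyx pays $2.

Efficient allocation: Iris→Slot 2 ($94), Onyx→Slot 6 ($105), Ridgeline→Slot 1 ($79), Harbor→Slot 4 ($144); total welfare W = $422.
Onyx receives Slot 6 at value $105, so the others get W − 105 = $317.
Without Onyx: best allocation of the remaining 3 bidders over all 4 slots is Iris→Slot 2 ($94), Ridgeline→Slot 6 ($81), Harbor→Slot 4 ($144), total $319.
VCG payment = (others' best without Onyx) − (others' welfare with Onyx) = 319 − 317 = $2.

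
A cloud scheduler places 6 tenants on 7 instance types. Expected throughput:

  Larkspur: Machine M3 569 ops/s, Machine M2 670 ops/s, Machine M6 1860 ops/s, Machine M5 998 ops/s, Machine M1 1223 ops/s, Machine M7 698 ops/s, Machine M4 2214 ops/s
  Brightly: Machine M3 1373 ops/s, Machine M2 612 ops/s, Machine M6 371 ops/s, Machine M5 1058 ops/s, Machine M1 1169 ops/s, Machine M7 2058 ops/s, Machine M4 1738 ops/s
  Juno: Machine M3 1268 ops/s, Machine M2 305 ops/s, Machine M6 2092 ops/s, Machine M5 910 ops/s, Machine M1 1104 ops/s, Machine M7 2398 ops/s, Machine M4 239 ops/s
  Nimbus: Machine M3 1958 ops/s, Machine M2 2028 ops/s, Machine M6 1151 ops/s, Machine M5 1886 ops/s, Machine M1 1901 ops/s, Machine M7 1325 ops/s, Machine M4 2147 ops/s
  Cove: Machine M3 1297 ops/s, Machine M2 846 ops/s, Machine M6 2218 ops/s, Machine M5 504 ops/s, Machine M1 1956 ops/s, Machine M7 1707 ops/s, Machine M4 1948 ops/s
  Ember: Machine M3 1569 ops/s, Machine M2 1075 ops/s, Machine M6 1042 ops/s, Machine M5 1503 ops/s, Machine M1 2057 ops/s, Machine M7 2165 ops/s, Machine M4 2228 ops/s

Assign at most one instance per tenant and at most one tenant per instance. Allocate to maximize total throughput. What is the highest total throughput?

Optimal: Larkspur→Machine M4 (2214 ops/s), Brightly→Machine M3 (1373 ops/s), Juno→Machine M7 (2398 ops/s), Nimbus→Machine M2 (2028 ops/s), Cove→Machine M6 (2218 ops/s), Ember→Machine M1 (2057 ops/s) — total 2214+1373+2398+2028+2218+2057 = 12288 ops/s.
Swapping Juno↔Nimbus (Juno→Machine M2 305 ops/s, Nimbus→Machine M7 1325 ops/s) loses 2796.
Checked against all permutations: 12288 ops/s is optimal.

Max total: 12288 ops/s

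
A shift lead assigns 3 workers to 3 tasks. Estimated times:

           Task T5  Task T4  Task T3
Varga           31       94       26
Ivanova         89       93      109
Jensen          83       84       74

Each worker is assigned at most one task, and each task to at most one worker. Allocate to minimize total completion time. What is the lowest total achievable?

Treat this as an assignment problem: match each worker to one task.
Optimal: Varga→Task T5 (31 min), Ivanova→Task T4 (93 min), Jensen→Task T3 (74 min) — total 31+93+74 = 198 min.
Row-greedy (each worker in turn takes its cheapest remaining task) gives 199 min, worse by 1.
Next-best assignment: Varga→Task T3, Ivanova→Task T5, Jensen→Task T4 = 199 min.
Every other assignment is strictly worse.

Minimum total: 198 min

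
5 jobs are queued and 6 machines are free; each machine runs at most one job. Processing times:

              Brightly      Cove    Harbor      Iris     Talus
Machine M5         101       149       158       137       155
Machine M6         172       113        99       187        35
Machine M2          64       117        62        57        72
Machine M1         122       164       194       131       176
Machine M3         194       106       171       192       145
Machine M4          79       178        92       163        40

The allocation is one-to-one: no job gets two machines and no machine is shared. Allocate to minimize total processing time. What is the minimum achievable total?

Treat this as an assignment problem: match each job to one machine.
Optimal: Brightly→Machine M5 (101 min), Cove→Machine M3 (106 min), Harbor→Machine M4 (92 min), Iris→Machine M2 (57 min), Talus→Machine M6 (35 min) — total 101+106+92+57+35 = 391 min.

Min total: 391 min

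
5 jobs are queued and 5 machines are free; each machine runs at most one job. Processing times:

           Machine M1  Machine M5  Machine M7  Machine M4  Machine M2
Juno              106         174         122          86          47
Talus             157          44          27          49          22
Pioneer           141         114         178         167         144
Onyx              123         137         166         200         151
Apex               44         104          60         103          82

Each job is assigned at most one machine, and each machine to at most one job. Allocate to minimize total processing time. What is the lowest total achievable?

This is a one-to-one assignment (minimum-cost bipartite matching).
Optimal: Juno→Machine M2 (47 min), Talus→Machine M4 (49 min), Pioneer→Machine M5 (114 min), Onyx→Machine M1 (123 min), Apex→Machine M7 (60 min) — total 47+49+114+123+60 = 393 min.
Column-greedy (each machine in turn goes to its cheapest remaining job) gives 528 min, worse by 135.
Next-best assignment: Juno→Machine M4, Talus→Machine M2, Pioneer→Machine M5, Onyx→Machine M1, Apex→Machine M7 = 405 min.
Swapping Apex↔Onyx (Apex→Machine M1 44 min, Onyx→Machine M7 166 min) adds 27.
No other one-to-one assignment undercuts 393 min.

Minimum total: 393 min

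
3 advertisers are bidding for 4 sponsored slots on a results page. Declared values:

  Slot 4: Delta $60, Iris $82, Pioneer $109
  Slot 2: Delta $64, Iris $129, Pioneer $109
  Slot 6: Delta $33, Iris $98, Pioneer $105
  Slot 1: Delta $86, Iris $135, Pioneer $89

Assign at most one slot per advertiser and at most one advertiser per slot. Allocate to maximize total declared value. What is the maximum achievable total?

Optimal: Delta→Slot 1 ($86), Iris→Slot 2 ($129), Pioneer→Slot 4 ($109) — total 86+129+109 = $324.
Column-greedy (each slot in turn goes to its best remaining advertiser) gives $271, worse by 53.
Next-best assignment: Delta→Slot 1, Iris→Slot 2, Pioneer→Slot 6 = $320.

Max total: $324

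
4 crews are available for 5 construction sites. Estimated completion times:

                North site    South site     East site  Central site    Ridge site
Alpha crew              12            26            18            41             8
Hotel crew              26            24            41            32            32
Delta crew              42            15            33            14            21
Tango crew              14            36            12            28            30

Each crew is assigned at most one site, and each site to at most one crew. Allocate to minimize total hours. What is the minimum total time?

Min total: 58 hours

Optimal: Alpha crew→Ridge site (8 hours), Hotel crew→South site (24 hours), Delta crew→Central site (14 hours), Tango crew→East site (12 hours) — total 8+24+14+12 = 58 hours.
Column-greedy (each site in turn goes to its cheapest remaining crew) gives 71 hours, worse by 13.
Swapping Tango crew↔Delta crew (Tango crew→Central site 28 hours, Delta crew→East site 33 hours) adds 35.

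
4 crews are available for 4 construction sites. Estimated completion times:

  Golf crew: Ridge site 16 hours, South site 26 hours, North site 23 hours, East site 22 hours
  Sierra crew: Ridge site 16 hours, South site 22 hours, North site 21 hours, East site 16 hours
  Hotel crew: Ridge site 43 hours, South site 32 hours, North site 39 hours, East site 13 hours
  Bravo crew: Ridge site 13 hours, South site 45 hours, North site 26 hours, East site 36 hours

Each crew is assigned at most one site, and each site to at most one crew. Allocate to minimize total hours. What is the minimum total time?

Optimal: Golf crew→North site (23 hours), Sierra crew→South site (22 hours), Hotel crew→East site (13 hours), Bravo crew→Ridge site (13 hours) — total 23+22+13+13 = 71 hours.
Min-entry greedy (repeatedly take the single cheapest remaining cell) gives 73 hours, worse by 2.
Next-best assignment: Golf crew→South site, Sierra crew→North site, Hotel crew→East site, Bravo crew→Ridge site = 73 hours.
Swapping Golf crew↔Bravo crew (Golf crew→Ridge site 16 hours, Bravo crew→North site 26 hours) adds 6.
Every other assignment is strictly worse.

Min total: 71 hours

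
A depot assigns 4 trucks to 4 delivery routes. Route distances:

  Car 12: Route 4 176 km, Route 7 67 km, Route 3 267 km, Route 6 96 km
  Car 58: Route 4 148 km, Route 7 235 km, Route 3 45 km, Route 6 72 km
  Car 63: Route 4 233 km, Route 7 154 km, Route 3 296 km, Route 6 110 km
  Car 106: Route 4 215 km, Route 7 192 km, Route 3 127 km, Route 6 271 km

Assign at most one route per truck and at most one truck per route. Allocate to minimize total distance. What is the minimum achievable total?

Min total: 437 km

Optimal: Car 12→Route 7 (67 km), Car 58→Route 3 (45 km), Car 63→Route 6 (110 km), Car 106→Route 4 (215 km) — total 67+45+110+215 = 437 km.
Column-greedy (each route in turn goes to its cheapest remaining truck) gives 452 km, worse by 15.
Every other assignment is strictly worse.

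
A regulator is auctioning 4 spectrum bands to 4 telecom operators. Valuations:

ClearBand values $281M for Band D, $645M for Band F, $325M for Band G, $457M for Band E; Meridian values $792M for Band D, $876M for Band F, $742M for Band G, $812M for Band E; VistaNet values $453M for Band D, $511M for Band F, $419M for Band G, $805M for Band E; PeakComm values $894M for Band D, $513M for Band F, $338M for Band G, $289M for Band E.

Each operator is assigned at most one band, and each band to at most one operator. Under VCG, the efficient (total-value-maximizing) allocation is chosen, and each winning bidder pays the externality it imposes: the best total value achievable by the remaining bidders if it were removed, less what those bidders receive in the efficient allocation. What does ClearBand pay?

ClearBand pays $134M.

Efficient allocation: ClearBand→Band F ($645M), Meridian→Band G ($742M), VistaNet→Band E ($805M), PeakComm→Band D ($894M); total welfare W = $3086M.
ClearBand receives Band F at value $645M, so the others get W − 645 = $2441M.
Without ClearBand: best allocation of the remaining 3 bidders over all 4 bands is Meridian→Band F ($876M), VistaNet→Band E ($805M), PeakComm→Band D ($894M), total $2575M.
VCG payment = (others' best without ClearBand) − (others' welfare with ClearBand) = 2575 − 2441 = $134M.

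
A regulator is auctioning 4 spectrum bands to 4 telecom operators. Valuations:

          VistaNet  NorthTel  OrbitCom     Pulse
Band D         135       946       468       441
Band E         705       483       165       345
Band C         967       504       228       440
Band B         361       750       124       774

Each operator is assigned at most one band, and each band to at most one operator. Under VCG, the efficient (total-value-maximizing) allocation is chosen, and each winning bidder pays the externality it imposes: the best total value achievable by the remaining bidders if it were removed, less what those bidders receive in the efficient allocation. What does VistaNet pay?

Efficient allocation: VistaNet→Band C ($967M), NorthTel→Band D ($946M), OrbitCom→Band E ($165M), Pulse→Band B ($774M); total welfare W = $2852M.
VistaNet receives Band C at value $967M, so the others get W − 967 = $1885M.
Without VistaNet: best allocation of the remaining 3 bidders over all 4 bands is NorthTel→Band D ($946M), OrbitCom→Band C ($228M), Pulse→Band B ($774M), total $1948M.
VCG payment = (others' best without VistaNet) − (others' welfare with VistaNet) = 1948 − 1885 = $63M.

VistaNet pays $63M.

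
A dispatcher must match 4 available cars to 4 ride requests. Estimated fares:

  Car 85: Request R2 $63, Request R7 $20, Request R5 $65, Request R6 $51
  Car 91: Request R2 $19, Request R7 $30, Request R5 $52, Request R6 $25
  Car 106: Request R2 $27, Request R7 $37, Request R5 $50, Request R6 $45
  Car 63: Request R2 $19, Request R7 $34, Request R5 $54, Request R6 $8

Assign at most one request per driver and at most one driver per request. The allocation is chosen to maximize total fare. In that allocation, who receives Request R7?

Car 63 receives Request R7.

Treat this as an assignment problem: match each driver to one request.
Optimal: Car 85→Request R2 ($63), Car 91→Request R5 ($52), Car 106→Request R6 ($45), Car 63→Request R7 ($34) — total 63+52+45+34 = $194.
Column-greedy (each request in turn goes to its best remaining driver) gives $179, worse by 15.
Next-best assignment: Car 85→Request R2, Car 91→Request R7, Car 106→Request R6, Car 63→Request R5 = $192.
Car 63's own top request is Request R5 ($54), but forcing Car 63→Request R5 and reassigning the rest optimally gives only $192 — worse by 2.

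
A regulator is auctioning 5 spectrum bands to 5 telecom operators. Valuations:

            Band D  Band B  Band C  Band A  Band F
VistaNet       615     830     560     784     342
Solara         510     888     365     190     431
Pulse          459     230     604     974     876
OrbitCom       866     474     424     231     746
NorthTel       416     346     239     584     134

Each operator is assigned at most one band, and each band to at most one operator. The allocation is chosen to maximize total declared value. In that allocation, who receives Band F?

Pulse receives Band F.

Optimal: VistaNet→Band C ($560M), Solara→Band B ($888M), Pulse→Band F ($876M), OrbitCom→Band D ($866M), NorthTel→Band A ($584M) — total 560+888+876+866+584 = $3774M.
Next-best assignment: VistaNet→Band A, Solara→Band B, Pulse→Band F, OrbitCom→Band D, NorthTel→Band C = $3653M.
Pulse's own top band is Band A ($974M), but forcing Pulse→Band A and reassigning the rest optimally gives only $3584M — worse by 190.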